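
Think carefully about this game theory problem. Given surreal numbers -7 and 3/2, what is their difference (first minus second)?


x = -7, y = 3/2
Converting to common denominator: 2
x = -14/2, y = 3/2
x - y = -7 - 3/2 = -17/2

-17/2


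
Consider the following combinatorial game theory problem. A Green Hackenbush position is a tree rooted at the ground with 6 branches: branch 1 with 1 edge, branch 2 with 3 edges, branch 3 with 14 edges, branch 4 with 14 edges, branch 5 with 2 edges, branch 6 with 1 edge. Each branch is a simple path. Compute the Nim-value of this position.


The tree has 6 branches from the ground vertex.
In Green Hackenbush, the Nim-value of a simple path of length k is k.
Branch 1: length 1, Nim-value = 1
Branch 2: length 3, Nim-value = 3
Branch 3: length 14, Nim-value = 14
Branch 4: length 14, Nim-value = 14
Branch 5: length 2, Nim-value = 2
Branch 6: length 1, Nim-value = 1
Total Nim-value = XOR of all branch values:
0 XOR 1 = 1
1 XOR 3 = 2
2 XOR 14 = 12
12 XOR 14 = 2
2 XOR 2 = 0
0 XOR 1 = 1
Nim-value of the tree = 1

1


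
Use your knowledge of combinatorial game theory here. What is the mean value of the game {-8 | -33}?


Game = {-8 | -33}, a switch {a | b} with numbers a > b.
Its thermograph has left wall a - t and right wall b + t, which meet at t = (a - b)/2, where both equal (a + b)/2. So the mast (mean value) is at (a + b)/2.
Mean = (-8 + (-33))/2 = -41/2 = -41/2

-41/2


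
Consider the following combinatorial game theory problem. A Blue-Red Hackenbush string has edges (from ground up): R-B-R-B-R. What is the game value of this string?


Edges (from ground): R-B-R-B-R
By Berlekamp's sign-expansion rule, a Blue-Red Hackenbush stalk has the value of the surreal number whose sign sequence is the edge sequence with B -> + and R -> -.
Sign sequence: -+-+-
Trace the sign expansion in the surreal number tree, starting from 0:
Edge 1: R (sign -) -> bounds (-inf, 0), value = -1
Edge 2: B (sign +) -> bounds (-1, 0), value = -1/2
Edge 3: R (sign -) -> bounds (-1, -1/2), value = -3/4
Edge 4: B (sign +) -> bounds (-3/4, -1/2), value = -5/8
Edge 5: R (sign -) -> bounds (-3/4, -5/8), value = -11/16
Game value = -11/16

-11/16


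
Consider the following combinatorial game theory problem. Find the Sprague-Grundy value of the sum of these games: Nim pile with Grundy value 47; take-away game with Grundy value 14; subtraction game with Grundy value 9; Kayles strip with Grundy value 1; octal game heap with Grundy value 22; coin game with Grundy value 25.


By the Sprague-Grundy theorem, the Grundy value of a sum of games is the XOR of individual Grundy values.
Nim pile: Grundy value = 47. Running XOR: 0 XOR 47 = 47
take-away game: Grundy value = 14. Running XOR: 47 XOR 14 = 33
subtraction game: Grundy value = 9. Running XOR: 33 XOR 9 = 40
Kayles strip: Grundy value = 1. Running XOR: 40 XOR 1 = 41
octal game heap: Grundy value = 22. Running XOR: 41 XOR 22 = 63
coin game: Grundy value = 25. Running XOR: 63 XOR 25 = 38
The combined Grundy value is 38.

38


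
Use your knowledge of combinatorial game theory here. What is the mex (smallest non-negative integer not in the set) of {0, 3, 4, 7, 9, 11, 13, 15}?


Set = {0, 3, 4, 7, 9, 11, 13, 15}
0 is in the set.
1 is NOT in the set. This is the mex.
mex = 1

1


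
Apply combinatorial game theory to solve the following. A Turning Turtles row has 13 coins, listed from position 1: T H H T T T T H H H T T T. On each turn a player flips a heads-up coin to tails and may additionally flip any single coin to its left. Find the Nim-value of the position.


Coins: T H H T T T T H H H T T T
Key fact: a single head at position k behaves exactly like a Nim heap of size k (turning it to T and optionally flipping a coin at j < k corresponds to moving the heap from k to j, or to 0), and heads combine as a disjunctive sum (two heads at the same place would cancel, matching j XOR j = 0). So the Nim-value is the XOR of the 1-indexed positions of the heads.
Face-up positions (1-indexed): [2, 3, 8, 9, 10]
XOR 0 with 2: 0 XOR 2 = 2
XOR 2 with 3: 2 XOR 3 = 1
XOR 1 with 8: 1 XOR 8 = 9
XOR 9 with 9: 9 XOR 9 = 0
XOR 0 with 10: 0 XOR 10 = 10
Nim-value = 10

10


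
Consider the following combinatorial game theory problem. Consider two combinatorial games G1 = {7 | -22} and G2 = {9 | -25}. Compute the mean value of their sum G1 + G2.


G1 = {7 | -22}, G2 = {9 | -25}
Each is a switch {a | b} with numbers a > b; its mean value is (a + b)/2, and mean value is additive over game sums: m(G1 + G2) = m(G1) + m(G2).
Mean of G1 = (7 + (-22))/2 = -15/2 = -15/2
Mean of G2 = (9 + (-25))/2 = -16/2 = -8
Mean of G1 + G2 = -15/2 + -8 = -31/2

-31/2


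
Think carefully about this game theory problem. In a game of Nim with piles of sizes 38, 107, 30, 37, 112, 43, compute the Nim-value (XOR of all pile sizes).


We need the XOR (exclusive or) of all pile sizes.
After XOR-ing pile 1 (size 38): 0 XOR 38 = 38
After XOR-ing pile 2 (size 107): 38 XOR 107 = 77
After XOR-ing pile 3 (size 30): 77 XOR 30 = 83
After XOR-ing pile 4 (size 37): 83 XOR 37 = 118
After XOR-ing pile 5 (size 112): 118 XOR 112 = 6
After XOR-ing pile 6 (size 43): 6 XOR 43 = 45
The Nim-value of this position is 45.

45


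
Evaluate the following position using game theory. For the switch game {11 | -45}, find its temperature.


The game is {11 | -45}, a switch {a | b} with numbers a > b.
Cooling {a | b} by t gives {a - t | b + t}, which stops being hot when a - t = b + t, i.e. at t = (a - b)/2. So the temperature of a switch is (a - b)/2.
Temperature = (Left option - Right option) / 2
= (11 - (-45)) / 2
= 56 / 2
= 28

28


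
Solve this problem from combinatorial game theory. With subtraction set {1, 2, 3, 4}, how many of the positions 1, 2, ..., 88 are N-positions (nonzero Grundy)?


Subtraction set S = {1, 2, 3, 4}, so G(n) = n mod 5.
G(n) = 0 when n is a multiple of 5.
Multiples of 5 in [1, 88]: 17
N-positions (nonzero Grundy) = 88 - 17 = 71

71


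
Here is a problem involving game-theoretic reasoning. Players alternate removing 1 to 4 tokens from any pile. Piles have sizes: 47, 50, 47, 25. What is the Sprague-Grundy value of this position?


Subtraction set: {1, 2, 3, 4}
For this subtraction set, G(n) = n mod 5 (period = max + 1 = 5).
Pile 1 (size 47): G(47) = 47 mod 5 = 2
Pile 2 (size 50): G(50) = 50 mod 5 = 0
Pile 3 (size 47): G(47) = 47 mod 5 = 2
Pile 4 (size 25): G(25) = 25 mod 5 = 0
Total Grundy value = XOR of all: 2 XOR 0 XOR 2 XOR 0 = 0

0


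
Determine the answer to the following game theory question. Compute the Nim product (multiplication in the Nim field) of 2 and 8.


Nim multiplication is bilinear over XOR: (u XOR v) * w = (u*w) XOR (v*w).
So we split each operand into its bit components and XOR the pairwise Nim products.
2 = 2 (as XOR of powers of 2).
8 = 8 (as XOR of powers of 2).
Using the standard Nim-product table on single bits:
  2*2 = 3,   2*4 = 8,   2*8 = 12,
  4*4 = 6,   4*8 = 11,  8*8 = 13,
and  1*x = x (identity), k*l = l*k (commutative).
Pairwise Nim products:
  2 * 8 = 12
XOR them: 12 = 12.
Result: 2 * 8 = 12 (in Nim).

12


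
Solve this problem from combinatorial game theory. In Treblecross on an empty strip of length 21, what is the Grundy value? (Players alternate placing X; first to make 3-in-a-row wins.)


Treblecross: place X on empty cells; 3-in-a-row wins.
Playing within two cells of an existing X lets the opponent win at once, so sensible play treats the cells i-2..i+2 around each X as dead. The player left with no safe cell loses, so this is a normal-play take-away game on strips of safe cells.
Placing X at cell i (0-indexed) of a strip of k safe cells leaves independent strips of sizes max(0, i-2) and max(0, k-i-3). Hence G(k) = mex{ G(max(0,i-2)) XOR G(max(0,k-i-3)) : 0 <= i < k }, with G(0) = 0.
G(1): splits (0,0):0^0=0 -> mex({0}) = 1
G(2): splits (0,0):0^0=0 -> mex({0}) = 1
G(3): splits (0,0):0^0=0 -> mex({0}) = 1
G(4): splits (0,1):0^1=1 (0,0):0^0=0 -> mex({0, 1}) = 2
G(5): splits (0,2):0^1=1 (0,1):0^1=1 (0,0):0^0=0 -> mex({0, 1}) = 2
G(6) = mex({1}) = 0
G(7) = mex({0, 1, 2}) = 3
G(8) = mex({0, 1, 2}) = 3
G(9) = mex({0, 2}) = 1
G(10) = mex({0, 2, 3}) = 1
G(11) = mex({0, 3}) = 1
G(12) = mex({1, 3}) = 0
G(13) = mex({0, 1, 2, 3}) = 4
G(14) = mex({0, 1, 2}) = 3
G(15) = mex({0, 1, 2}) = 3
G(16) = mex({0, 1, 2, 4}) = 3
G(17) = mex({0, 1, 3, 4}) = 2
G(18) = mex({0, 1, 3, 4}) = 2
G(19) = mex({0, 1, 3, 5}) = 2
G(20) = mex({0, 1, 2, 3, 5}) = 4
G(21) = mex({0, 1, 2, 3, 5}) = 4
Therefore G(21) = 4.

4


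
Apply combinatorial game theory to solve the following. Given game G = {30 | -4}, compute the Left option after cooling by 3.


Original game: {30 | -4} (a switch {a | b} with a > b).
Cooling by t (for t below the temperature (a - b)/2 = 17) taxes each move by t: {a | b} cooled by t is {a - t | b + t}.
Cooling amount: t = 3
Cooled Left option: 30 - 3 = 27
Cooled Right option: -4 + 3 = -1
Cooled game: {27 | -1}
Left option = 27

27


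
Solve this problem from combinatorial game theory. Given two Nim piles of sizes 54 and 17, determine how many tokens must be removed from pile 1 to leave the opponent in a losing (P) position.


Piles: 54 and 17
Current XOR: 54 XOR 17 = 39 (non-zero, so this is an N-position).
To make the XOR zero, we need to find a move that balances the piles.
For pile 1 (size 54): target = 54 XOR 39 = 17
We reduce pile 1 from 54 to 17.
Tokens removed: 54 - 17 = 37
Verification: 17 XOR 17 = 0

37


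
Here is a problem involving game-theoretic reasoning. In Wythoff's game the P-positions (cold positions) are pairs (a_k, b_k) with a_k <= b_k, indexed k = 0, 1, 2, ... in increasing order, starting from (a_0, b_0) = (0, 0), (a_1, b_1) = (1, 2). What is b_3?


By Wythoff's theorem, a_k = floor(k * phi) and b_k = floor(k * phi^2) = a_k + k, where phi = (1 + sqrt(5))/2 is the golden ratio.
phi = (1 + sqrt(5))/2 = 1.618034
phi^2 = phi + 1 = 2.618034
k = 3
k * phi^2 = 3 * 2.618034 = 7.854102
b_3 = floor(k * phi^2) = 7 (check: a_3 + k = 4 + 3 = 7)

7


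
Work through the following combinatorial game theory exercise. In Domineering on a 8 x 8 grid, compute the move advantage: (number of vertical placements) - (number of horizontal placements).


Board is 8 x 8 (rows x cols).
Left (vertical) placements: (rows-1) * cols = 7 * 8 = 56
Right (horizontal) placements: rows * (cols-1) = 8 * 7 = 56
Advantage = Left - Right = 56 - 56 = 0

0


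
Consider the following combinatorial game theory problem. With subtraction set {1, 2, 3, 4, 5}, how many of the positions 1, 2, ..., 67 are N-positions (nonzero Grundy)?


Subtraction set S = {1, 2, 3, 4, 5}, so G(n) = n mod 6.
G(n) = 0 when n is a multiple of 6.
Multiples of 6 in [1, 67]: 11
N-positions (nonzero Grundy) = 67 - 11 = 56

56


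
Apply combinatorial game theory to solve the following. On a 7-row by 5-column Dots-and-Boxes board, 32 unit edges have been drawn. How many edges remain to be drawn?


Grid: 7 x 5 boxes, i.e. 8 rows and 6 columns of dots.
Horizontal edges: (rows + 1) * cols = 8 * 5 = 40
Vertical edges: rows * (cols + 1) = 7 * 6 = 42
Total edges: 40 + 42 = 82
Edges drawn: 32
Remaining: 82 - 32 = 50

50


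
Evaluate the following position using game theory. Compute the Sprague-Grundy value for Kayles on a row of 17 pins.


Kayles: a move removes 1 or 2 adjacent pins from a contiguous row.
Removing pins from a row of k leaves two independent rows (a, b) with a + b = k - 1 (one pin) or a + b = k - 2 (two pins); an end removal gives a = 0.
By Sprague-Grundy, G(k) = mex{ G(a) XOR G(b) } over all these splits. G(0) = 0.
G(1): splits (0,0):0^0=0 -> mex({0}) = 1
G(2): splits (0,1):0^1=1 (0,0):0^0=0 -> mex({0, 1}) = 2
G(3): splits (0,2):0^2=2 (1,1):1^1=0 (0,1):0^1=1 -> mex({0, 1, 2}) = 3
G(4): splits (0,3):0^3=3 (1,2):1^2=3 (0,2):0^2=2 (1,1):1^1=0 -> mex({0, 2, 3}) = 1
G(5): splits (0,4):0^1=1 (1,3):1^3=2 (2,2):2^2=0 (0,3):0^3=3 (1,2):1^2=3 -> mex({0, 1, 2, 3}) = 4
G(6) = mex({0, 1, 2, 4}) = 3
G(7) = mex({0, 1, 3, 4, 5}) = 2
G(8) = mex({0, 2, 3, 5, 6}) = 1
G(9) = mex({0, 1, 2, 3, 6, 7}) = 4
G(10) = mex({0, 1, 3, 4, 5, 7}) = 2
G(11) = mex({0, 1, 2, 3, 4, 5}) = 6
G(12) = mex({0, 1, 2, 3, 5, 6, 7}) = 4
G(13) = mex({0, 2, 3, 4, 6, 7}) = 1
G(14) = mex({0, 1, 4, 5, 6, 7}) = 2
G(15) = mex({0, 1, 2, 3, 4, 5, 6}) = 7
G(16) = mex({0, 2, 3, 5, 6, 7}) = 1
G(17) = mex({0, 1, 2, 3, 5, 6, 7}) = 4
Therefore G(17) = 4.

4


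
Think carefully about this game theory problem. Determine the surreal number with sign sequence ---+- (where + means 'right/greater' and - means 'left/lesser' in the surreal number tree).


Sign expansion: ---+-
Rule: track bounds (lo, hi), initially (-inf, +inf). On '+', the current value becomes lo and we move to the simplest number in (value, hi): value + 1 if hi = +inf, otherwise the midpoint (value + hi)/2. On '-', the current value becomes hi and we move to value - 1 if lo = -inf, otherwise the midpoint (lo + value)/2.
Start at 0.
Step 1: sign = -, move left. Bounds: (-inf, 0). Value = -1
Step 2: sign = -, move left. Bounds: (-inf, -1). Value = -2
Step 3: sign = -, move left. Bounds: (-inf, -2). Value = -3
Step 4: sign = +, move right. Bounds: (-3, -2). Value = -5/2
Step 5: sign = -, move left. Bounds: (-3, -5/2). Value = -11/4
The surreal number with sign expansion ---+- is -11/4.

-11/4


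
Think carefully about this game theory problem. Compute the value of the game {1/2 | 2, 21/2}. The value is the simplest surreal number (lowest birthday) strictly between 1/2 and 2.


Left options: {1/2}, max = 1/2
Right options: {2, 21/2}, min = 2
All options are numbers and max(Left) < min(Right), so by the simplicity theorem the value is the simplest (earliest-born) number strictly between 1/2 and 2.
The only integer strictly between 1/2 and 2 is 1.
No non-integer in the interval can be simpler: if x is a non-integer in the interval, then floor(x) or ceil(x) also lies in the interval (the interval contains an integer), and both are proper prefixes of x's sign expansion, i.e. born earlier. So the game value is 1.
Game value = 1

1


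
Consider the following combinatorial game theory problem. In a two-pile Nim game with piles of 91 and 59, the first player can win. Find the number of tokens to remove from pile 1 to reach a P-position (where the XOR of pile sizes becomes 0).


Piles: 91 and 59
Current XOR: 91 XOR 59 = 96 (non-zero, so this is an N-position).
To make the XOR zero, we need to find a move that balances the piles.
For pile 1 (size 91): target = 91 XOR 96 = 59
We reduce pile 1 from 91 to 59.
Tokens removed: 91 - 59 = 32
Verification: 59 XOR 59 = 0

32


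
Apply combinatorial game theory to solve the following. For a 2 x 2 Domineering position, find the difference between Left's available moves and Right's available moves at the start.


Board is 2 x 2 (rows x cols).
Left (vertical) placements: (rows-1) * cols = 1 * 2 = 2
Right (horizontal) placements: rows * (cols-1) = 2 * 1 = 2
Advantage = Left - Right = 2 - 2 = 0

0


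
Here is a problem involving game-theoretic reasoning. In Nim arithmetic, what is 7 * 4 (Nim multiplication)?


Nim multiplication is bilinear over XOR: (u XOR v) * w = (u*w) XOR (v*w).
So we split each operand into its bit components and XOR the pairwise Nim products.
7 = 1 + 2 + 4 (as XOR of powers of 2).
4 = 4 (as XOR of powers of 2).
Using the standard Nim-product table on single bits:
  2*2 = 3,   2*4 = 8,   2*8 = 12,
  4*4 = 6,   4*8 = 11,  8*8 = 13,
and  1*x = x (identity), k*l = l*k (commutative).
Pairwise Nim products:
  1 * 4 = 4
  2 * 4 = 8
  4 * 4 = 6
XOR them: 4 XOR 8 XOR 6 = 10.
Result: 7 * 4 = 10 (in Nim).

10


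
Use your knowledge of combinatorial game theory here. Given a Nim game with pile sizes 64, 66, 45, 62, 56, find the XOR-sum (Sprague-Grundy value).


We need the XOR (exclusive or) of all pile sizes.
After XOR-ing pile 1 (size 64): 0 XOR 64 = 64
After XOR-ing pile 2 (size 66): 64 XOR 66 = 2
After XOR-ing pile 3 (size 45): 2 XOR 45 = 47
After XOR-ing pile 4 (size 62): 47 XOR 62 = 17
After XOR-ing pile 5 (size 56): 17 XOR 56 = 41
The Nim-value of this position is 41.

41


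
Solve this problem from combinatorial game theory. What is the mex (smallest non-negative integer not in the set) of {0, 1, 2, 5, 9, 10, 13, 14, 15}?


Set = {0, 1, 2, 5, 9, 10, 13, 14, 15}
0 is in the set.
1 is in the set.
2 is in the set.
3 is NOT in the set. This is the mex.
mex = 3

3


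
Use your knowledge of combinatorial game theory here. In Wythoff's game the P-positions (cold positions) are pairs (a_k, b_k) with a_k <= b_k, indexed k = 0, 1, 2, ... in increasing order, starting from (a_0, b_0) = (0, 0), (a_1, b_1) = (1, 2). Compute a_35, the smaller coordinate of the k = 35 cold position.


By Wythoff's theorem, a_k = floor(k * phi) and b_k = floor(k * phi^2) = a_k + k, where phi = (1 + sqrt(5))/2 is the golden ratio.
phi = (1 + sqrt(5))/2 = 1.618034
k = 35
k * phi = 35 * 1.618034 = 56.631190
a_35 = floor(k * phi) = 56

56


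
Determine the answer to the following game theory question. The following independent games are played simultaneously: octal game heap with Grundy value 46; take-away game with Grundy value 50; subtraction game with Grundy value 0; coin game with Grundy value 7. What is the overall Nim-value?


By the Sprague-Grundy theorem, the Grundy value of a sum of games is the XOR of individual Grundy values.
octal game heap: Grundy value = 46. Running XOR: 0 XOR 46 = 46
take-away game: Grundy value = 50. Running XOR: 46 XOR 50 = 28
subtraction game: Grundy value = 0. Running XOR: 28 XOR 0 = 28
coin game: Grundy value = 7. Running XOR: 28 XOR 7 = 27
The combined Grundy value is 27.

27


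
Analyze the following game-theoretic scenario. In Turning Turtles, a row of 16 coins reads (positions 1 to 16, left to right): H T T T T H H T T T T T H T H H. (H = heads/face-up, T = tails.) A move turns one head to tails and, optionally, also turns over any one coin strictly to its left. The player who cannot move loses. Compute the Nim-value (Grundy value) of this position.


Coins: H T T T T H H T T T T T H T H H
Key fact: a single head at position k behaves exactly like a Nim heap of size k (turning it to T and optionally flipping a coin at j < k corresponds to moving the heap from k to j, or to 0), and heads combine as a disjunctive sum (two heads at the same place would cancel, matching j XOR j = 0). So the Nim-value is the XOR of the 1-indexed positions of the heads.
Face-up positions (1-indexed): [1, 6, 7, 13, 15, 16]
XOR 0 with 1: 0 XOR 1 = 1
XOR 1 with 6: 1 XOR 6 = 7
XOR 7 with 7: 7 XOR 7 = 0
XOR 0 with 13: 0 XOR 13 = 13
XOR 13 with 15: 13 XOR 15 = 2
XOR 2 with 16: 2 XOR 16 = 18
Nim-value = 18

18


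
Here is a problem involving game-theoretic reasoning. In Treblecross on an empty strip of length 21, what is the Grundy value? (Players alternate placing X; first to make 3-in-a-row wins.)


Treblecross: place X on empty cells; 3-in-a-row wins.
Playing within two cells of an existing X lets the opponent win at once, so sensible play treats the cells i-2..i+2 around each X as dead. The player left with no safe cell loses, so this is a normal-play take-away game on strips of safe cells.
Placing X at cell i (0-indexed) of a strip of k safe cells leaves independent strips of sizes max(0, i-2) and max(0, k-i-3). Hence G(k) = mex{ G(max(0,i-2)) XOR G(max(0,k-i-3)) : 0 <= i < k }, with G(0) = 0.
G(1): splits (0,0):0^0=0 -> mex({0}) = 1
G(2): splits (0,0):0^0=0 -> mex({0}) = 1
G(3): splits (0,0):0^0=0 -> mex({0}) = 1
G(4): splits (0,1):0^1=1 (0,0):0^0=0 -> mex({0, 1}) = 2
G(5): splits (0,2):0^1=1 (0,1):0^1=1 (0,0):0^0=0 -> mex({0, 1}) = 2
G(6) = mex({1}) = 0
G(7) = mex({0, 1, 2}) = 3
G(8) = mex({0, 1, 2}) = 3
G(9) = mex({0, 2}) = 1
G(10) = mex({0, 2, 3}) = 1
G(11) = mex({0, 3}) = 1
G(12) = mex({1, 3}) = 0
G(13) = mex({0, 1, 2, 3}) = 4
G(14) = mex({0, 1, 2}) = 3
G(15) = mex({0, 1, 2}) = 3
G(16) = mex({0, 1, 2, 4}) = 3
G(17) = mex({0, 1, 3, 4}) = 2
G(18) = mex({0, 1, 3, 4}) = 2
G(19) = mex({0, 1, 3, 5}) = 2
G(20) = mex({0, 1, 2, 3, 5}) = 4
G(21) = mex({0, 1, 2, 3, 5}) = 4
Therefore G(21) = 4.

4


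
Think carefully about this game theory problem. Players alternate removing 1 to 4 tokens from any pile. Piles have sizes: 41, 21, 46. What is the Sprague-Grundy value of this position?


Subtraction set: {1, 2, 3, 4}
For this subtraction set, G(n) = n mod 5 (period = max + 1 = 5).
Pile 1 (size 41): G(41) = 41 mod 5 = 1
Pile 2 (size 21): G(21) = 21 mod 5 = 1
Pile 3 (size 46): G(46) = 46 mod 5 = 1
Total Grundy value = XOR of all: 1 XOR 1 XOR 1 = 1

1


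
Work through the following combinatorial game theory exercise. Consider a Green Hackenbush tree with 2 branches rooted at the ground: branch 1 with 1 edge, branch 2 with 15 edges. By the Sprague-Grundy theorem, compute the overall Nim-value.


The tree has 2 branches from the ground vertex.
In Green Hackenbush, the Nim-value of a simple path of length k is k.
Branch 1: length 1, Nim-value = 1
Branch 2: length 15, Nim-value = 15
Total Nim-value = XOR of all branch values:
0 XOR 1 = 1
1 XOR 15 = 14
Nim-value of the tree = 14

14


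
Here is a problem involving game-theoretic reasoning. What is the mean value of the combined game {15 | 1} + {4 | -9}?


G1 = {15 | 1}, G2 = {4 | -9}
Each is a switch {a | b} with numbers a > b; its mean value is (a + b)/2, and mean value is additive over game sums: m(G1 + G2) = m(G1) + m(G2).
Mean of G1 = (15 + (1))/2 = 16/2 = 8
Mean of G2 = (4 + (-9))/2 = -5/2 = -5/2
Mean of G1 + G2 = 8 + -5/2 = 11/2

11/2


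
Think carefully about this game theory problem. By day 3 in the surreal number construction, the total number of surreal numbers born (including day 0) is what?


Day 0: {|} = 0 is born. Count = 1.
Day n: the number of surreal numbers born by day n is 2^(n+1) - 1.
By day 0: 2^1 - 1 = 1
By day 1: 2^2 - 1 = 3
By day 2: 2^3 - 1 = 7
By day 3: 2^4 - 1 = 15
By day 3: 15 surreal numbers.

15


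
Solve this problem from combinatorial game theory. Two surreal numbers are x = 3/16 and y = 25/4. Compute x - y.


x = 3/16, y = 25/4
Converting to common denominator: 16
x = 3/16, y = 100/16
x - y = 3/16 - 25/4 = -97/16

-97/16


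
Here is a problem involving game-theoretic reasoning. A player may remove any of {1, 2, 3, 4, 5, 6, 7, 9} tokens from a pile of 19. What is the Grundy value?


The subtraction set is S = {1, 2, 3, 4, 5, 6, 7, 9}.
G(k) = mex{ G(k - s) : s in S, s <= k }. We compute iteratively: G(0) = 0.
G(1) = mex({0}) = 1
G(2) = mex({0, 1}) = 2
G(3) = mex({0, 1, 2}) = 3
G(4) = mex({0, 1, 2, 3}) = 4
G(5) = mex({0, 1, 2, 3, 4}) = 5
G(6) = mex({0, 1, 2, 3, 4, 5}) = 6
G(7) = mex({0, 1, 2, 3, 4, 5, 6}) = 7
G(8) = mex({1, 2, 3, 4, 5, 6, 7}) = 0
G(9) = mex({0, 2, 3, 4, 5, 6, 7}) = 1
G(10) = mex({0, 1, 3, 4, 5, 6, 7}) = 2
G(11) = mex({0, 1, 2, 4, 5, 6, 7}) = 3
G(12) = mex({0, 1, 2, 3, 5, 6, 7}) = 4
G(13) = mex({0, 1, 2, 3, 4, 6, 7}) = 5
G(14) = mex({0, 1, 2, 3, 4, 5, 7}) = 6
G(15) = mex({0, 1, 2, 3, 4, 5, 6}) = 7
G(16) = mex({1, 2, 3, 4, 5, 6, 7}) = 0
Observe that G(8)..G(16) = 0, 1, 2, 3, 4, 5, 6, 7, 0 repeats G(0)..G(8) = 0, 1, 2, 3, 4, 5, 6, 7, 0.
For k >= max(S) = 9, G(k) is determined by the previous 9 values G(k-9)..G(k-1); a window of 9 consecutive values has recurred shifted by 8, so by induction G(k + 8) = G(k) for all k >= 0: the sequence is periodic from the start with period 8.
One period: G(0..7) = 0, 1, 2, 3, 4, 5, 6, 7.
19 mod 8 = 3, so G(19) = G(3) = 3.

3


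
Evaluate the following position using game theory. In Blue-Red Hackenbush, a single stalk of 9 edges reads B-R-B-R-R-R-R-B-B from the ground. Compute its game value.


Edges (from ground): B-R-B-R-R-R-R-B-B
By Berlekamp's sign-expansion rule, a Blue-Red Hackenbush stalk has the value of the surreal number whose sign sequence is the edge sequence with B -> + and R -> -.
Sign sequence: +-+----++
Trace the sign expansion in the surreal number tree, starting from 0:
Edge 1: B (sign +) -> bounds (0, +inf), value = 1
Edge 2: R (sign -) -> bounds (0, 1), value = 1/2
Edge 3: B (sign +) -> bounds (1/2, 1), value = 3/4
Edge 4: R (sign -) -> bounds (1/2, 3/4), value = 5/8
Edge 5: R (sign -) -> bounds (1/2, 5/8), value = 9/16
Edge 6: R (sign -) -> bounds (1/2, 9/16), value = 17/32
Edge 7: R (sign -) -> bounds (1/2, 17/32), value = 33/64
Edge 8: B (sign +) -> bounds (33/64, 17/32), value = 67/128
Edge 9: B (sign +) -> bounds (67/128, 17/32), value = 135/256
Game value = 135/256

135/256


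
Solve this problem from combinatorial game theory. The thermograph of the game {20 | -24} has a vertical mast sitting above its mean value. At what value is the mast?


Game = {20 | -24}, a switch {a | b} with numbers a > b.
Its thermograph has left wall a - t and right wall b + t, which meet at t = (a - b)/2, where both equal (a + b)/2. So the mast (mean value) is at (a + b)/2.
Mean = (20 + (-24))/2 = -4/2 = -2

-2


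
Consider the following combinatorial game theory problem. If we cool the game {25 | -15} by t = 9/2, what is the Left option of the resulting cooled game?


Original game: {25 | -15} (a switch {a | b} with a > b).
Cooling by t (for t below the temperature (a - b)/2 = 20) taxes each move by t: {a | b} cooled by t is {a - t | b + t}.
Cooling amount: t = 9/2
Cooled Left option: 25 - 9/2 = 41/2
Cooled Right option: -15 + 9/2 = -21/2
Cooled game: {41/2 | -21/2}
Left option = 41/2

41/2


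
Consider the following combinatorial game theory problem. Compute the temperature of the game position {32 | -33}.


The game is {32 | -33}, a switch {a | b} with numbers a > b.
Cooling {a | b} by t gives {a - t | b + t}, which stops being hot when a - t = b + t, i.e. at t = (a - b)/2. So the temperature of a switch is (a - b)/2.
Temperature = (Left option - Right option) / 2
= (32 - (-33)) / 2
= 65 / 2
= 65/2

65/2


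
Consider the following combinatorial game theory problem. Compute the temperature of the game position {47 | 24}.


The game is {47 | 24}, a switch {a | b} with numbers a > b.
Cooling {a | b} by t gives {a - t | b + t}, which stops being hot when a - t = b + t, i.e. at t = (a - b)/2. So the temperature of a switch is (a - b)/2.
Temperature = (Left option - Right option) / 2
= (47 - (24)) / 2
= 23 / 2
= 23/2

23/2


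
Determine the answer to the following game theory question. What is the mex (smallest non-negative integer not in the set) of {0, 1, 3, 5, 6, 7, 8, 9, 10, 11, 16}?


Set = {0, 1, 3, 5, 6, 7, 8, 9, 10, 11, 16}
0 is in the set.
1 is in the set.
2 is NOT in the set. This is the mex.
mex = 2

2


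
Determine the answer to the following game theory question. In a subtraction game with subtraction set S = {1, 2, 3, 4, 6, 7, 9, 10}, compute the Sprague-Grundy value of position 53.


The subtraction set is S = {1, 2, 3, 4, 6, 7, 9, 10}.
G(k) = mex{ G(k - s) : s in S, s <= k }. We compute iteratively: G(0) = 0.
G(1) = mex({0}) = 1
G(2) = mex({0, 1}) = 2
G(3) = mex({0, 1, 2}) = 3
G(4) = mex({0, 1, 2, 3}) = 4
G(5) = mex({1, 2, 3, 4}) = 0
G(6) = mex({0, 2, 3, 4}) = 1
G(7) = mex({0, 1, 3, 4}) = 2
G(8) = mex({0, 1, 2, 4}) = 3
G(9) = mex({0, 1, 2, 3}) = 4
G(10) = mex({0, 1, 2, 3, 4}) = 5
G(11) = mex({0, 1, 2, 3, 4, 5}) = 6
G(12) = mex({0, 1, 2, 3, 4, 5, 6}) = 7
G(13) = mex({1, 2, 3, 4, 5, 6, 7}) = 0
G(14) = mex({0, 2, 3, 4, 5, 6, 7}) = 1
G(15) = mex({0, 1, 3, 4, 6, 7}) = 2
G(16) = mex({0, 1, 2, 4, 5, 7}) = 3
G(17) = mex({0, 1, 2, 3, 5, 6}) = 4
G(18) = mex({1, 2, 3, 4, 6, 7}) = 0
G(19) = mex({0, 2, 3, 4, 5, 7}) = 1
G(20) = mex({0, 1, 3, 4, 5, 6}) = 2
G(21) = mex({0, 1, 2, 4, 6, 7}) = 3
G(22) = mex({0, 1, 2, 3, 7}) = 4
Observe that G(13)..G(22) = 0, 1, 2, 3, 4, 0, 1, 2, 3, 4 repeats G(0)..G(9) = 0, 1, 2, 3, 4, 0, 1, 2, 3, 4.
For k >= max(S) = 10, G(k) is determined by the previous 10 values G(k-10)..G(k-1); a window of 10 consecutive values has recurred shifted by 13, so by induction G(k + 13) = G(k) for all k >= 0: the sequence is periodic from the start with period 13.
One period: G(0..12) = 0, 1, 2, 3, 4, 0, 1, 2, 3, 4, 5, 6, 7.
53 mod 13 = 1, so G(53) = G(1) = 1.

1


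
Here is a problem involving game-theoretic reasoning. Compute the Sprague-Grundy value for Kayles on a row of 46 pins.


Kayles: a move removes 1 or 2 adjacent pins from a contiguous row.
Removing pins from a row of k leaves two independent rows (a, b) with a + b = k - 1 (one pin) or a + b = k - 2 (two pins); an end removal gives a = 0.
By Sprague-Grundy, G(k) = mex{ G(a) XOR G(b) } over all these splits. G(0) = 0.
G(1): splits (0,0):0^0=0 -> mex({0}) = 1
G(2): splits (0,1):0^1=1 (0,0):0^0=0 -> mex({0, 1}) = 2
G(3): splits (0,2):0^2=2 (1,1):1^1=0 (0,1):0^1=1 -> mex({0, 1, 2}) = 3
G(4): splits (0,3):0^3=3 (1,2):1^2=3 (0,2):0^2=2 (1,1):1^1=0 -> mex({0, 2, 3}) = 1
G(5): splits (0,4):0^1=1 (1,3):1^3=2 (2,2):2^2=0 (0,3):0^3=3 (1,2):1^2=3 -> mex({0, 1, 2, 3}) = 4
G(6) = mex({0, 1, 2, 4}) = 3
G(7) = mex({0, 1, 3, 4, 5}) = 2
G(8) = mex({0, 2, 3, 5, 6}) = 1
G(9) = mex({0, 1, 2, 3, 6, 7}) = 4
G(10) = mex({0, 1, 3, 4, 5, 7}) = 2
G(11) = mex({0, 1, 2, 3, 4, 5}) = 6
G(12) = mex({0, 1, 2, 3, 5, 6, 7}) = 4
G(13) = mex({0, 2, 3, 4, 6, 7}) = 1
G(14) = mex({0, 1, 4, 5, 6, 7}) = 2
G(15) = mex({0, 1, 2, 3, 4, 5, 6}) = 7
G(16) = mex({0, 2, 3, 5, 6, 7}) = 1
G(17) = mex({0, 1, 2, 3, 5, 6, 7}) = 4
G(18) = mex({0, 1, 2, 4, 5, 6}) = 3
G(19) = mex({0, 1, 3, 4, 5, 7}) = 2
G(20) = mex({0, 2, 3, 4, 5, 6, 7}) = 1
G(21) = mex({0, 1, 2, 3, 5, 6, 7}) = 4
G(22) = mex({0, 1, 2, 3, 4, 5, 7}) = 6
G(23) = mex({0, 1, 2, 3, 4, 5, 6}) = 7
G(24) = mex({0, 1, 2, 3, 5, 6, 7}) = 4
G(25) = mex({0, 2, 3, 4, 6, 7}) = 1
G(26) = mex({0, 1, 3, 4, 5, 6, 7}) = 2
G(27) = mex({0, 1, 2, 3, 4, 5, 6, 7}) = 8
G(28) = mex({0, 1, 2, 3, 4, 6, 7, 8}) = 5
G(29) = mex({0, 1, 2, 3, 5, 6, 7, 8, 9}) = 4
G(30) = mex({0, 1, 2, 3, 4, 5, 6, 9, 10}) = 7
G(31) = mex({0, 1, 3, 4, 5, 7, 10, 11}) = 2
G(32) = mex({0, 2, 3, 4, 5, 6, 7, 9, 11}) = 1
G(33) = mex({0, 1, 2, 3, 4, 5, 6, 7, 9, 12}) = 8
G(34) = mex({0, 1, 2, 3, 4, 5, 7, 8, 11, 12}) = 6
G(35) = mex({0, 1, 2, 3, 4, 5, 6, 8, 9, 10, 11}) = 7
G(36) = mex({0, 1, 2, 3, 5, 6, 7, 9, 10}) = 4
G(37) = mex({0, 2, 3, 4, 6, 7, 9, 10, 11, 12}) = 1
G(38) = mex({0, 1, 3, 4, 5, 6, 7, 9, 10, 11, 12}) = 2
G(39) = mex({0, 1, 2, 4, 5, 6, 7, 9, 10, 12, 14}) = 3
G(40) = mex({0, 2, 3, 4, 6, 7, 11, 12, 14}) = 1
G(41) = mex({0, 1, 2, 3, 5, 6, 7, 9, 10, 11, 12}) = 4
G(42) = mex({0, 1, 2, 3, 4, 5, 6, 9, 10}) = 7
G(43) = mex({0, 1, 3, 4, 5, 7, 9, 10, 12, 15}) = 2
G(44) = mex({0, 2, 3, 4, 5, 6, 7, 9, 10, 12, 15}) = 1
G(45) = mex({0, 1, 2, 3, 4, 5, 6, 7, 9, 10, 12, 14}) = 8
G(46) = mex({0, 1, 3, 4, 5, 7, 8, 11, 12, 14}) = 2
Therefore G(46) = 2.

2


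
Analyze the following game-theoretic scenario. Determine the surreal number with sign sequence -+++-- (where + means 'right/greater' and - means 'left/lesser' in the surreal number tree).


Sign expansion: -+++--
Rule: track bounds (lo, hi), initially (-inf, +inf). On '+', the current value becomes lo and we move to the simplest number in (value, hi): value + 1 if hi = +inf, otherwise the midpoint (value + hi)/2. On '-', the current value becomes hi and we move to value - 1 if lo = -inf, otherwise the midpoint (lo + value)/2.
Start at 0.
Step 1: sign = -, move left. Bounds: (-inf, 0). Value = -1
Step 2: sign = +, move right. Bounds: (-1, 0). Value = -1/2
Step 3: sign = +, move right. Bounds: (-1/2, 0). Value = -1/4
Step 4: sign = +, move right. Bounds: (-1/4, 0). Value = -1/8
Step 5: sign = -, move left. Bounds: (-1/4, -1/8). Value = -3/16
Step 6: sign = -, move left. Bounds: (-1/4, -3/16). Value = -7/32
The surreal number with sign expansion -+++-- is -7/32.

-7/32


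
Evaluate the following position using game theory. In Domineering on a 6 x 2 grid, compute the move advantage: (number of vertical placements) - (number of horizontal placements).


Board is 6 x 2 (rows x cols).
Left (vertical) placements: (rows-1) * cols = 5 * 2 = 10
Right (horizontal) placements: rows * (cols-1) = 6 * 1 = 6
Advantage = Left - Right = 10 - 6 = 4

4


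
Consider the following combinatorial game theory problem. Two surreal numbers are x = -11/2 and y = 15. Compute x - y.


x = -11/2, y = 15
Converting to common denominator: 2
x = -11/2, y = 30/2
x - y = -11/2 - 15 = -41/2

-41/2


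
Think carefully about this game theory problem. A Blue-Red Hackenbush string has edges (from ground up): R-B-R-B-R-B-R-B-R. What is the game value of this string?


Edges (from ground): R-B-R-B-R-B-R-B-R
By Berlekamp's sign-expansion rule, a Blue-Red Hackenbush stalk has the value of the surreal number whose sign sequence is the edge sequence with B -> + and R -> -.
Sign sequence: -+-+-+-+-
Trace the sign expansion in the surreal number tree, starting from 0:
Edge 1: R (sign -) -> bounds (-inf, 0), value = -1
Edge 2: B (sign +) -> bounds (-1, 0), value = -1/2
Edge 3: R (sign -) -> bounds (-1, -1/2), value = -3/4
Edge 4: B (sign +) -> bounds (-3/4, -1/2), value = -5/8
Edge 5: R (sign -) -> bounds (-3/4, -5/8), value = -11/16
Edge 6: B (sign +) -> bounds (-11/16, -5/8), value = -21/32
Edge 7: R (sign -) -> bounds (-11/16, -21/32), value = -43/64
Edge 8: B (sign +) -> bounds (-43/64, -21/32), value = -85/128
Edge 9: R (sign -) -> bounds (-43/64, -85/128), value = -171/256
Game value = -171/256

-171/256


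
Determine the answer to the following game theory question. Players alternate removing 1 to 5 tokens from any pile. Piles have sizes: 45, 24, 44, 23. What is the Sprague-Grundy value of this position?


Subtraction set: {1, 2, 3, 4, 5}
For this subtraction set, G(n) = n mod 6 (period = max + 1 = 6).
Pile 1 (size 45): G(45) = 45 mod 6 = 3
Pile 2 (size 24): G(24) = 24 mod 6 = 0
Pile 3 (size 44): G(44) = 44 mod 6 = 2
Pile 4 (size 23): G(23) = 23 mod 6 = 5
Total Grundy value = XOR of all: 3 XOR 0 XOR 2 XOR 5 = 4

4


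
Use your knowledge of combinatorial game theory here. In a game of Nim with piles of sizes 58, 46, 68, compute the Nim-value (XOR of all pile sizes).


We need the XOR (exclusive or) of all pile sizes.
After XOR-ing pile 1 (size 58): 0 XOR 58 = 58
After XOR-ing pile 2 (size 46): 58 XOR 46 = 20
After XOR-ing pile 3 (size 68): 20 XOR 68 = 80
The Nim-value of this position is 80.

80


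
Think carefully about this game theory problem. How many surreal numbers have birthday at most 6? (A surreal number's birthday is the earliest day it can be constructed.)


Day 0: {|} = 0 is born. Count = 1.
Day n: the number of surreal numbers born by day n is 2^(n+1) - 1.
By day 0: 2^1 - 1 = 1
By day 1: 2^2 - 1 = 3
By day 2: 2^3 - 1 = 7
By day 3: 2^4 - 1 = 15
By day 4: 2^5 - 1 = 31
By day 5: 2^6 - 1 = 63
By day 6: 2^7 - 1 = 127
By day 6: 127 surreal numbers.

127


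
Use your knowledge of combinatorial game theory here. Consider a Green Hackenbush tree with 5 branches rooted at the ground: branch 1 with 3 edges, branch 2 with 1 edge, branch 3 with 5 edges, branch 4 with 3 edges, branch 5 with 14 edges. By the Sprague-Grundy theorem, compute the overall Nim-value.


The tree has 5 branches from the ground vertex.
In Green Hackenbush, the Nim-value of a simple path of length k is k.
Branch 1: length 3, Nim-value = 3
Branch 2: length 1, Nim-value = 1
Branch 3: length 5, Nim-value = 5
Branch 4: length 3, Nim-value = 3
Branch 5: length 14, Nim-value = 14
Total Nim-value = XOR of all branch values:
0 XOR 3 = 3
3 XOR 1 = 2
2 XOR 5 = 7
7 XOR 3 = 4
4 XOR 14 = 10
Nim-value of the tree = 10

10


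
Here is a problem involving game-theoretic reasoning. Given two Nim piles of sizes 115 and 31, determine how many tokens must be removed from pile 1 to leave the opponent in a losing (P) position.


Piles: 115 and 31
Current XOR: 115 XOR 31 = 108 (non-zero, so this is an N-position).
To make the XOR zero, we need to find a move that balances the piles.
For pile 1 (size 115): target = 115 XOR 108 = 31
We reduce pile 1 from 115 to 31.
Tokens removed: 115 - 31 = 84
Verification: 31 XOR 31 = 0

84


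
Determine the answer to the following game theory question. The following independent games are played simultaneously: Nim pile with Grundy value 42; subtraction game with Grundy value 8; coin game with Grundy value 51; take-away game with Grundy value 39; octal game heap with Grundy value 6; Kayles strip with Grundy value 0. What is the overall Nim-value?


By the Sprague-Grundy theorem, the Grundy value of a sum of games is the XOR of individual Grundy values.
Nim pile: Grundy value = 42. Running XOR: 0 XOR 42 = 42
subtraction game: Grundy value = 8. Running XOR: 42 XOR 8 = 34
coin game: Grundy value = 51. Running XOR: 34 XOR 51 = 17
take-away game: Grundy value = 39. Running XOR: 17 XOR 39 = 54
octal game heap: Grundy value = 6. Running XOR: 54 XOR 6 = 48
Kayles strip: Grundy value = 0. Running XOR: 48 XOR 0 = 48
The combined Grundy value is 48.

48


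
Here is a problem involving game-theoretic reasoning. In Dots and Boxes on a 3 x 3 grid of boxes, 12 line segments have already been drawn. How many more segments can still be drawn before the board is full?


Grid: 3 x 3 boxes, i.e. 4 rows and 4 columns of dots.
Horizontal edges: (rows + 1) * cols = 4 * 3 = 12
Vertical edges: rows * (cols + 1) = 3 * 4 = 12
Total edges: 12 + 12 = 24
Edges drawn: 12
Remaining: 24 - 12 = 12

12


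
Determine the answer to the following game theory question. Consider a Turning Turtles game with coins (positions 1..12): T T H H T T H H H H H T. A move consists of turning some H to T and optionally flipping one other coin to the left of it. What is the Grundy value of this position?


Coins: T T H H T T H H H H H T
Key fact: a single head at position k behaves exactly like a Nim heap of size k (turning it to T and optionally flipping a coin at j < k corresponds to moving the heap from k to j, or to 0), and heads combine as a disjunctive sum (two heads at the same place would cancel, matching j XOR j = 0). So the Nim-value is the XOR of the 1-indexed positions of the heads.
Face-up positions (1-indexed): [3, 4, 7, 8, 9, 10, 11]
XOR 0 with 3: 0 XOR 3 = 3
XOR 3 with 4: 3 XOR 4 = 7
XOR 7 with 7: 7 XOR 7 = 0
XOR 0 with 8: 0 XOR 8 = 8
XOR 8 with 9: 8 XOR 9 = 1
XOR 1 with 10: 1 XOR 10 = 11
XOR 11 with 11: 11 XOR 11 = 0
Nim-value = 0

0


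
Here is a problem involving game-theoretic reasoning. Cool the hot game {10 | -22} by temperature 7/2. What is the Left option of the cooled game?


Original game: {10 | -22} (a switch {a | b} with a > b).
Cooling by t (for t below the temperature (a - b)/2 = 16) taxes each move by t: {a | b} cooled by t is {a - t | b + t}.
Cooling amount: t = 7/2
Cooled Left option: 10 - 7/2 = 13/2
Cooled Right option: -22 + 7/2 = -37/2
Cooled game: {13/2 | -37/2}
Left option = 13/2

13/2


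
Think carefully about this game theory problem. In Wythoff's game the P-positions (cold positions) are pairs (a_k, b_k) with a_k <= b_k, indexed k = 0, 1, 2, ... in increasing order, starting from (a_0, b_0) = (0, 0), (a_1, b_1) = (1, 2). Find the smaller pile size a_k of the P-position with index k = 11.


By Wythoff's theorem, a_k = floor(k * phi) and b_k = floor(k * phi^2) = a_k + k, where phi = (1 + sqrt(5))/2 is the golden ratio.
phi = (1 + sqrt(5))/2 = 1.618034
k = 11
k * phi = 11 * 1.618034 = 17.798374
a_11 = floor(k * phi) = 17

17


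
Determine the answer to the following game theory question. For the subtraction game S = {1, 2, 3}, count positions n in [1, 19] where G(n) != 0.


Subtraction set S = {1, 2, 3}, so G(n) = n mod 4.
G(n) = 0 when n is a multiple of 4.
Multiples of 4 in [1, 19]: 4
N-positions (nonzero Grundy) = 19 - 4 = 15

15


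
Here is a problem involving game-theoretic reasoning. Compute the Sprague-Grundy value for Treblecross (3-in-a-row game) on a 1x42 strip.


Treblecross: place X on empty cells; 3-in-a-row wins.
Playing within two cells of an existing X lets the opponent win at once, so sensible play treats the cells i-2..i+2 around each X as dead. The player left with no safe cell loses, so this is a normal-play take-away game on strips of safe cells.
Placing X at cell i (0-indexed) of a strip of k safe cells leaves independent strips of sizes max(0, i-2) and max(0, k-i-3). Hence G(k) = mex{ G(max(0,i-2)) XOR G(max(0,k-i-3)) : 0 <= i < k }, with G(0) = 0.
G(1): splits (0,0):0^0=0 -> mex({0}) = 1
G(2): splits (0,0):0^0=0 -> mex({0}) = 1
G(3): splits (0,0):0^0=0 -> mex({0}) = 1
G(4): splits (0,1):0^1=1 (0,0):0^0=0 -> mex({0, 1}) = 2
G(5): splits (0,2):0^1=1 (0,1):0^1=1 (0,0):0^0=0 -> mex({0, 1}) = 2
G(6) = mex({1}) = 0
G(7) = mex({0, 1, 2}) = 3
G(8) = mex({0, 1, 2}) = 3
G(9) = mex({0, 2}) = 1
G(10) = mex({0, 2, 3}) = 1
G(11) = mex({0, 3}) = 1
G(12) = mex({1, 3}) = 0
G(13) = mex({0, 1, 2, 3}) = 4
G(14) = mex({0, 1, 2}) = 3
G(15) = mex({0, 1, 2}) = 3
G(16) = mex({0, 1, 2, 4}) = 3
G(17) = mex({0, 1, 3, 4}) = 2
G(18) = mex({0, 1, 3, 4}) = 2
G(19) = mex({0, 1, 3, 5}) = 2
G(20) = mex({0, 1, 2, 3, 5}) = 4
G(21) = mex({0, 1, 2, 3, 5}) = 4
G(22) = mex({1, 2, 6}) = 0
G(23) = mex({0, 1, 2, 3, 4, 6}) = 5
G(24) = mex({0, 1, 2, 3, 4}) = 5
G(25) = mex({0, 1, 3, 4, 7}) = 2
G(26) = mex({0, 1, 3, 4, 5, 7}) = 2
G(27) = mex({0, 1, 3, 5}) = 2
G(28) = mex({0, 1, 2, 5}) = 3
G(29) = mex({0, 1, 2, 4, 5, 6}) = 3
G(30) = mex({1, 2, 4, 6}) = 0
G(31) = mex({0, 1, 2, 3, 4, 6}) = 5
G(32) = mex({1, 2, 3, 4, 7}) = 0
G(33) = mex({0, 3, 7}) = 1
G(34) = mex({0, 2, 3, 5, 7}) = 1
G(35) = mex({0, 2, 3, 5, 6}) = 1
G(36) = mex({0, 1, 2, 5, 6}) = 3
G(37) = mex({0, 1, 2, 4, 5, 6}) = 3
G(38) = mex({0, 1, 2, 4}) = 3
G(39) = mex({0, 1, 2, 3, 4, 7}) = 5
G(40) = mex({0, 1, 2, 3, 4, 5, 7}) = 6
G(41) = mex({0, 1, 2, 3, 5, 7}) = 4
G(42) = mex({0, 1, 2, 3, 5, 6, 7}) = 4
Therefore G(42) = 4.

4
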